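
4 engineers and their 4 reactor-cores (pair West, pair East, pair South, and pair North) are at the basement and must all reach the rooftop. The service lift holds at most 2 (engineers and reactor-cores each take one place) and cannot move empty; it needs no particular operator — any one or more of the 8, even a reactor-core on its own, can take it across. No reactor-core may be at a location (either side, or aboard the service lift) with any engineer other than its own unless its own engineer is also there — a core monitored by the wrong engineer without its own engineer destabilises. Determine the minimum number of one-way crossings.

impossible

Following every safe sequence of crossings from the start, the most of the 8 that can be at the rooftop as the service lift arrives there on crossings 1, 3, 5 is 2, 3, 4 respectively; the best ever achieved is 4 of 8.
From crossing 7 on, no configuration arises that was not already reachable earlier: only 44 distinct safe configurations (who is on which side, and where the service lift is) can ever be reached, none of them has everyone across, and every continuation just revisits them. So no valid plan exists.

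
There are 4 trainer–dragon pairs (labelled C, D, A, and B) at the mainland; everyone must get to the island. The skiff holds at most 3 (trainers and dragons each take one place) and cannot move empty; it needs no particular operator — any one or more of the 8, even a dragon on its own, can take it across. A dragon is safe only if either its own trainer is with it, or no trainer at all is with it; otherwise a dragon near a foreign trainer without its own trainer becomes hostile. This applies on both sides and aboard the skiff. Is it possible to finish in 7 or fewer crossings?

Counting alone: each trip to the island takes at most 3 across and each return brings at least 1 back, so after t trips out (and t−1 returns) at most 3t − (t−1) of the 8 are across; that first reaches 8 at t = 4, so at least 7 crossings are needed.
The safety rule pushes this higher. Following every safe sequence of crossings, the most of the 8 that can be at the island as the skiff arrives there on crossing 7 is 7 — never all 8.
So the move cannot be finished within 7 crossings. (The shortest complete plan takes 9:)
1. dragon C and trainer C cross → the island.
2. trainer C crosses ← the mainland.
3. dragon D, trainer C, and trainer D cross → the island.
4. dragon C and trainer C cross ← the mainland.
5. trainer A, trainer B, and trainer C cross → the island.
6. dragon D crosses ← the mainland.
7. dragon C and dragon D cross → the island.
8. dragon C crosses ← the mainland.
9. dragon A, dragon B, and dragon C cross → the island.

No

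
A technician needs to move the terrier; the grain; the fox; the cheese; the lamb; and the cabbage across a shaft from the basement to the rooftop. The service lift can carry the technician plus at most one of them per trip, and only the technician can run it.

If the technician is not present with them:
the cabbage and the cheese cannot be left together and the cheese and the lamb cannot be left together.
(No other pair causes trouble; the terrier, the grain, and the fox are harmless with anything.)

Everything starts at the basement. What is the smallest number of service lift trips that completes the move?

Counting alone: the technician can take at most 1 across per trip to the rooftop, so moving all 6 needs at least 6 loaded trips out, with a return between consecutive ones — at least 11 crossings.
The safety rule pushes this higher. Following every safe sequence of crossings, the most of the 6 that can be at the rooftop as the service lift arrives there on crossing 11 is 5 — never all 6.
So no plan with fewer than 13 crossings exists, and this one achieves 13:
1. Technician goes to the rooftop with the cheese.
2. Technician goes back to the basement alone.
3. Technician goes to the rooftop with the terrier.
4. Technician goes back to the basement alone.
5. Technician goes to the rooftop with the grain.
6. Technician goes back to the basement alone.
7. Technician goes to the rooftop with the fox.
8. Technician goes back to the basement alone.
9. Technician goes to the rooftop with the lamb.
10. Technician goes back to the basement with the cheese.
11. Technician goes to the rooftop with the cabbage.
12. Technician goes back to the basement alone.
13. Technician goes to the rooftop with the cheese.

13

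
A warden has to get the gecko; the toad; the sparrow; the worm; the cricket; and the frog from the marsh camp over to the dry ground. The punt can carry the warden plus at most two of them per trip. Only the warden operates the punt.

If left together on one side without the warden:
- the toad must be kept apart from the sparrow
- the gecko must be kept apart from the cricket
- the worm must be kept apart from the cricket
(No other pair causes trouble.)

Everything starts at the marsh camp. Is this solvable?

Yes

1. Warden goes to the dry ground with the cricket and the toad.  [the marsh camp: the frog, the gecko, the sparrow, the worm | the dry ground: the cricket, the toad]
2. Warden goes back to the marsh camp alone.  [the marsh camp: the frog, the gecko, the sparrow, the worm | the dry ground: the cricket, the toad]
3. Warden goes to the dry ground with the gecko.  [the marsh camp: the frog, the sparrow, the worm | the dry ground: the cricket, the gecko, the toad]
4. Warden goes back to the marsh camp with the cricket.  [the marsh camp: the cricket, the frog, the sparrow, the worm | the dry ground: the gecko, the toad]
5. Warden goes to the dry ground with the frog and the worm.  [the marsh camp: the cricket, the sparrow | the dry ground: the frog, the gecko, the toad, the worm]
6. Warden goes back to the marsh camp alone.  [the marsh camp: the cricket, the sparrow | the dry ground: the frog, the gecko, the toad, the worm]
7. Warden goes to the dry ground with the cricket and the sparrow.  [the marsh camp: — | the dry ground: the cricket, the frog, the gecko, the sparrow, the toad, the worm]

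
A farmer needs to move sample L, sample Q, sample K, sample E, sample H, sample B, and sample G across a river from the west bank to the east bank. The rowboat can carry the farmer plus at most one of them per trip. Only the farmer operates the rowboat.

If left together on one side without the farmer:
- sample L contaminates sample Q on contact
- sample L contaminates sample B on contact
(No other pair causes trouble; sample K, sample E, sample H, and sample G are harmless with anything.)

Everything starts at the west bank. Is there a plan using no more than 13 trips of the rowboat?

Counting alone: the farmer can take at most 1 across per trip to the east bank, so moving all 7 needs at least 7 loaded trips out, with a return between consecutive ones — at least 13 crossings.
The safety rule pushes this higher. Following every safe sequence of crossings, the most of the 7 that can be at the east bank as the rowboat arrives there on crossing 13 is 6 — never all 7.
So the move cannot be finished within 13 crossings. (The shortest complete plan takes 15:)
1. Farmer goes to the east bank with sample L.
2. Farmer goes back to the west bank alone.
3. Farmer goes to the east bank with sample Q.
4. Farmer goes back to the west bank with sample L.
5. Farmer goes to the east bank with sample B.
6. Farmer goes back to the west bank alone.
7. Farmer goes to the east bank with sample K.
8. Farmer goes back to the west bank alone.
9. Farmer goes to the east bank with sample E.
10. Farmer goes back to the west bank alone.
11. Farmer goes to the east bank with sample H.
12. Farmer goes back to the west bank alone.
13. Farmer goes to the east bank with sample G.
14. Farmer goes back to the west bank alone.
15. Farmer goes to the east bank with sample L.

No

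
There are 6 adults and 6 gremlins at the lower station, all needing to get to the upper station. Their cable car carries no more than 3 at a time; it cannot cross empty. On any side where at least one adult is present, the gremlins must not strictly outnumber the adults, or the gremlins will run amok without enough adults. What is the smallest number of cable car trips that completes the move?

Following every safe sequence of crossings from the start, the most of the 12 that can be at the upper station as the cable car arrives there on crossings 1, 3, 5 is 3, 5, 6 respectively; the best ever achieved is 6 of 12.
From crossing 7 on, no configuration arises that was not already reachable earlier: only 17 distinct safe configurations (who is on which side, and where the cable car is) can ever be reached, none of them has everyone across, and every continuation just revisits them. They are: 0 adults + 0 gremlins across (cable car back at the start); 0 adults + 1 gremlin across (cable car there); 0 adults + 1 gremlin across (cable car back at the start); 0 adults + 2 gremlins across (cable car there); 0 adults + 2 gremlins across (cable car back at the start); 0 adults + 3 gremlins across (cable car there); 0 adults + 3 gremlins across (cable car back at the start); 0 adults + 4 gremlins across (cable car there); 0 adults + 4 gremlins across (cable car back at the start); 0 adults + 5 gremlins across (cable car there); 0 adults + 5 gremlins across (cable car back at the start); 0 adults + 6 gremlins across (cable car there); 1 adult + 1 gremlin across (cable car there); 1 adult + 1 gremlin across (cable car back at the start); 2 adults + 2 gremlins across (cable car there); 2 adults + 2 gremlins across (cable car back at the start); 3 adults + 3 gremlins across (cable car there). So no valid plan exists.

impossible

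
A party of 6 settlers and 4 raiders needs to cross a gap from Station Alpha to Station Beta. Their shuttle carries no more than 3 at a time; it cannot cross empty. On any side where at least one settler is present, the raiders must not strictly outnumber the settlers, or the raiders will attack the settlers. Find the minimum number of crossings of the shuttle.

9

Counting alone: each trip to Station Beta takes at most 3 across and each return brings at least 1 back, so after t trips out (and t−1 returns) at most 3t − (t−1) of the 10 are across; that first reaches 10 at t = 5, so at least 9 crossings are needed.
The plan below uses exactly 9 crossings, so it is optimal:
1. 2 raiders → Station Beta.  (Station Alpha: 6S 2R; Station Beta: 0S 2R)
2. 1 raider ← Station Alpha.  (Station Alpha: 6S 3R; Station Beta: 0S 1R)
3. 3 raiders → Station Beta.  (Station Alpha: 6S 0R; Station Beta: 0S 4R)
4. 1 raider ← Station Alpha.  (Station Alpha: 6S 1R; Station Beta: 0S 3R)
5. 3 settlers → Station Beta.  (Station Alpha: 3S 1R; Station Beta: 3S 3R)
6. 1 raider ← Station Alpha.  (Station Alpha: 3S 2R; Station Beta: 3S 2R)
7. 1 settler and 2 raiders → Station Beta.  (Station Alpha: 2S 0R; Station Beta: 4S 4R)
8. 1 raider ← Station Alpha.  (Station Alpha: 2S 1R; Station Beta: 4S 3R)
9. 2 settlers and 1 raider → Station Beta.  (Station Alpha: 0S 0R; Station Beta: 6S 4R)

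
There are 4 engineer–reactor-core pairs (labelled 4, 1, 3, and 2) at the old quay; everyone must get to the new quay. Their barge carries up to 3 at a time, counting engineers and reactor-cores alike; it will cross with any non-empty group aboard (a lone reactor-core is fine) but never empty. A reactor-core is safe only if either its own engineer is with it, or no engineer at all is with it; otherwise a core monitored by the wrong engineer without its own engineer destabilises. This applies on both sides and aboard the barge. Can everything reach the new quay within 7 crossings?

No

Counting alone: each trip to the new quay takes at most 3 across and each return brings at least 1 back, so after t trips out (and t−1 returns) at most 3t − (t−1) of the 8 are across; that first reaches 8 at t = 4, so at least 7 crossings are needed.
The safety rule pushes this higher. Following every safe sequence of crossings, the most of the 8 that can be at the new quay as the barge arrives there on crossing 7 is 7 — never all 8.
So the move cannot be finished within 7 crossings. (The shortest complete plan takes 9:)
1. engineer 4 and reactor-core 4 cross → the new quay.
2. engineer 4 crosses ← the old quay.
3. engineer 1, engineer 4, and reactor-core 1 cross → the new quay.
4. engineer 4 and reactor-core 4 cross ← the old quay.
5. engineer 2, engineer 3, and engineer 4 cross → the new quay.
6. reactor-core 1 crosses ← the old quay.
7. reactor-core 1 and reactor-core 4 cross → the new quay.
8. reactor-core 4 crosses ← the old quay.
9. reactor-core 2, reactor-core 3, and reactor-core 4 cross → the new quay.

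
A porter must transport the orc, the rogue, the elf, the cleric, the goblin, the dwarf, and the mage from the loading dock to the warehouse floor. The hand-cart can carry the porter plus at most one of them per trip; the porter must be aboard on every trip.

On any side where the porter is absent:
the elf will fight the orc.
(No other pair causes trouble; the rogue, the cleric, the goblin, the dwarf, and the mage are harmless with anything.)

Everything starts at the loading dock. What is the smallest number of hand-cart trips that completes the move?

13

Counting alone: the porter can take at most 1 across per trip to the warehouse floor, so moving all 7 needs at least 7 loaded trips out, with a return between consecutive ones — at least 13 crossings.
The plan below uses exactly 13 crossings, so it is optimal:
1. Porter goes to the warehouse floor with the orc.  [the loading dock: the cleric, the dwarf, the elf, the goblin, the mage, the rogue | the warehouse floor: the orc]
2. Porter goes back to the loading dock alone.  [the loading dock: the cleric, the dwarf, the elf, the goblin, the mage, the rogue | the warehouse floor: the orc]
3. Porter goes to the warehouse floor with the rogue.  [the loading dock: the cleric, the dwarf, the elf, the goblin, the mage | the warehouse floor: the orc, the rogue]
4. Porter goes back to the loading dock alone.  [the loading dock: the cleric, the dwarf, the elf, the goblin, the mage | the warehouse floor: the orc, the rogue]
5. Porter goes to the warehouse floor with the cleric.  [the loading dock: the dwarf, the elf, the goblin, the mage | the warehouse floor: the cleric, the orc, the rogue]
6. Porter goes back to the loading dock alone.  [the loading dock: the dwarf, the elf, the goblin, the mage | the warehouse floor: the cleric, the orc, the rogue]
7. Porter goes to the warehouse floor with the goblin.  [the loading dock: the dwarf, the elf, the mage | the warehouse floor: the cleric, the goblin, the orc, the rogue]
8. Porter goes back to the loading dock alone.  [the loading dock: the dwarf, the elf, the mage | the warehouse floor: the cleric, the goblin, the orc, the rogue]
9. Porter goes to the warehouse floor with the dwarf.  [the loading dock: the elf, the mage | the warehouse floor: the cleric, the dwarf, the goblin, the orc, the rogue]
10. Porter goes back to the loading dock alone.  [the loading dock: the elf, the mage | the warehouse floor: the cleric, the dwarf, the goblin, the orc, the rogue]
11. Porter goes to the warehouse floor with the mage.  [the loading dock: the elf | the warehouse floor: the cleric, the dwarf, the goblin, the mage, the orc, the rogue]
12. Porter goes back to the loading dock alone.  [the loading dock: the elf | the warehouse floor: the cleric, the dwarf, the goblin, the mage, the orc, the rogue]
13. Porter goes to the warehouse floor with the elf.  [the loading dock: — | the warehouse floor: the cleric, the dwarf, the elf, the goblin, the mage, the orc, the rogue]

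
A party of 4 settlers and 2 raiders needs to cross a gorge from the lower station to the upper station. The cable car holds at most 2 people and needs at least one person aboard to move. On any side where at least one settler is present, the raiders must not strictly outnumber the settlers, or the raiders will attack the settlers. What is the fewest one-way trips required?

9

Counting alone: each trip to the upper station takes at most 2 across and each return brings at least 1 back, so after t trips out (and t−1 returns) at most 2t − (t−1) of the 6 are across; that first reaches 6 at t = 5, so at least 9 crossings are needed.
The plan below uses exactly 9 crossings, so it is optimal:
1. 2 raiders → the upper station.  (the lower station: 4S 0R; the upper station: 0S 2R)
2. 1 raider ← the lower station.  (the lower station: 4S 1R; the upper station: 0S 1R)
3. 2 settlers → the upper station.  (the lower station: 2S 1R; the upper station: 2S 1R)
4. 1 raider ← the lower station.  (the lower station: 2S 2R; the upper station: 2S 0R)
5. 2 raiders → the upper station.  (the lower station: 2S 0R; the upper station: 2S 2R)
6. 1 raider ← the lower station.  (the lower station: 2S 1R; the upper station: 2S 1R)
7. 1 settler and 1 raider → the upper station.  (the lower station: 1S 0R; the upper station: 3S 2R)
8. 1 raider ← the lower station.  (the lower station: 1S 1R; the upper station: 3S 1R)
9. 1 settler and 1 raider → the upper station.  (the lower station: 0S 0R; the upper station: 4S 2R)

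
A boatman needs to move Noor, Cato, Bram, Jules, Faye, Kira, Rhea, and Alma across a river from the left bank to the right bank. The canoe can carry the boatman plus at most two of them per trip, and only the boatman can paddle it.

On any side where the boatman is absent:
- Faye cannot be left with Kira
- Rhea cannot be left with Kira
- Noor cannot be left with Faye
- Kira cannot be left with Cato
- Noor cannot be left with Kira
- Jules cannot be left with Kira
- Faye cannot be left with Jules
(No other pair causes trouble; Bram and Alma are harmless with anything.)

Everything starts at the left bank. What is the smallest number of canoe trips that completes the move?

13

Counting alone: the boatman can take at most 2 across per trip to the right bank, so moving all 8 needs at least 4 loaded trips out, with a return between consecutive ones — at least 7 crossings.
The safety rule pushes this higher. Following every safe sequence of crossings, the most of the 8 that can be at the right bank as the canoe arrives there on crossings 7, 9, 11 is 5, 6, 7 respectively — never all 8.
So no plan with fewer than 13 crossings exists, and this one achieves 13:
1. Boatman goes to the right bank with Faye and Kira.
2. Boatman goes back to the left bank with Faye.
3. Boatman goes to the right bank with Jules and Noor.
4. Boatman goes back to the left bank with Kira.
5. Boatman goes to the right bank with Cato and Kira.
6. Boatman goes back to the left bank with Kira.
7. Boatman goes to the right bank with Bram and Kira.
8. Boatman goes back to the left bank with Kira.
9. Boatman goes to the right bank with Faye and Rhea.
10. Boatman goes back to the left bank with Faye.
11. Boatman goes to the right bank with Alma and Faye.
12. Boatman goes back to the left bank with Faye.
13. Boatman goes to the right bank with Faye and Kira.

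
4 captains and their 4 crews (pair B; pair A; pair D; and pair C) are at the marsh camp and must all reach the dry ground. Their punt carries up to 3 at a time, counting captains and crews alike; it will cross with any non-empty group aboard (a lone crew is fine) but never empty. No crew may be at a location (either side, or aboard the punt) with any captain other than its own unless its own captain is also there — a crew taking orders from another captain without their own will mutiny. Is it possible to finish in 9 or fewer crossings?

Yes — this plan uses 9 crossings (≤ 9):
1. captain B and crew B cross → the dry ground.
2. captain B crosses ← the marsh camp.
3. captain A, captain B, and crew A cross → the dry ground.
4. captain B and crew B cross ← the marsh camp.
5. captain B, captain C, and captain D cross → the dry ground.
6. crew A crosses ← the marsh camp.
7. crew A and crew B cross → the dry ground.
8. crew B crosses ← the marsh camp.
9. crew B, crew C, and crew D cross → the dry ground.

Yes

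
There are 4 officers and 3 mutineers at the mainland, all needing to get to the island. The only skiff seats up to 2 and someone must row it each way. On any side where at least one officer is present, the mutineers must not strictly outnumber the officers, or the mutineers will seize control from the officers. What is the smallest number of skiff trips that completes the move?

Counting alone: each trip to the island takes at most 2 across and each return brings at least 1 back, so after t trips out (and t−1 returns) at most 2t − (t−1) of the 7 are across; that first reaches 7 at t = 6, so at least 11 crossings are needed.
The plan below uses exactly 11 crossings, so it is optimal:
1. 2 mutineers → the island.  (the mainland: 4O 1M; the island: 0O 2M)
2. 1 mutineer ← the mainland.  (the mainland: 4O 2M; the island: 0O 1M)
3. 2 mutineers → the island.  (the mainland: 4O 0M; the island: 0O 3M)
4. 1 mutineer ← the mainland.  (the mainland: 4O 1M; the island: 0O 2M)
5. 2 officers → the island.  (the mainland: 2O 1M; the island: 2O 2M)
6. 1 mutineer ← the mainland.  (the mainland: 2O 2M; the island: 2O 1M)
7. 1 officer and 1 mutineer → the island.  (the mainland: 1O 1M; the island: 3O 2M)
8. 1 officer ← the mainland.  (the mainland: 2O 1M; the island: 2O 2M)
9. 1 officer and 1 mutineer → the island.  (the mainland: 1O 0M; the island: 3O 3M)
10. 1 mutineer ← the mainland.  (the mainland: 1O 1M; the island: 3O 2M)
11. 1 officer and 1 mutineer → the island.  (the mainland: 0O 0M; the island: 4O 3M)

11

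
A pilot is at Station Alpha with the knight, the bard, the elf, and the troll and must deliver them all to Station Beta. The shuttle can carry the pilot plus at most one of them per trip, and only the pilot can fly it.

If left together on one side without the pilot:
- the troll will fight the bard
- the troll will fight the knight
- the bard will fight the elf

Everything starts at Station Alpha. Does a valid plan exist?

No

Whatever the first load, the items left behind include a forbidden pair without the pilot. No opening move is safe, so no plan exists.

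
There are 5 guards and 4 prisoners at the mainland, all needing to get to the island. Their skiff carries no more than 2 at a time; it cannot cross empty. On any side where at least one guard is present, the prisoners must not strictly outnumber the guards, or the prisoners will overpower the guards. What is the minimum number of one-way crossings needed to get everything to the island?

15

Counting alone: each trip to the island takes at most 2 across and each return brings at least 1 back, so after t trips out (and t−1 returns) at most 2t − (t−1) of the 9 are across; that first reaches 9 at t = 8, so at least 15 crossings are needed.
The plan below uses exactly 15 crossings, so it is optimal:
1. 2 prisoners → the island.  (the mainland: 5G 2P; the island: 0G 2P)
2. 1 prisoner ← the mainland.  (the mainland: 5G 3P; the island: 0G 1P)
3. 2 prisoners → the island.  (the mainland: 5G 1P; the island: 0G 3P)
4. 1 prisoner ← the mainland.  (the mainland: 5G 2P; the island: 0G 2P)
5. 2 guards → the island.  (the mainland: 3G 2P; the island: 2G 2P)
6. 1 prisoner ← the mainland.  (the mainland: 3G 3P; the island: 2G 1P)
7. 1 guard and 1 prisoner → the island.  (the mainland: 2G 2P; the island: 3G 2P)
8. 1 guard ← the mainland.  (the mainland: 3G 2P; the island: 2G 2P)
9. 1 guard and 1 prisoner → the island.  (the mainland: 2G 1P; the island: 3G 3P)
10. 1 prisoner ← the mainland.  (the mainland: 2G 2P; the island: 3G 2P)
11. 1 guard and 1 prisoner → the island.  (the mainland: 1G 1P; the island: 4G 3P)
12. 1 guard ← the mainland.  (the mainland: 2G 1P; the island: 3G 3P)
13. 1 guard and 1 prisoner → the island.  (the mainland: 1G 0P; the island: 4G 4P)
14. 1 prisoner ← the mainland.  (the mainland: 1G 1P; the island: 4G 3P)
15. 1 guard and 1 prisoner → the island.  (the mainland: 0G 0P; the island: 5G 4P)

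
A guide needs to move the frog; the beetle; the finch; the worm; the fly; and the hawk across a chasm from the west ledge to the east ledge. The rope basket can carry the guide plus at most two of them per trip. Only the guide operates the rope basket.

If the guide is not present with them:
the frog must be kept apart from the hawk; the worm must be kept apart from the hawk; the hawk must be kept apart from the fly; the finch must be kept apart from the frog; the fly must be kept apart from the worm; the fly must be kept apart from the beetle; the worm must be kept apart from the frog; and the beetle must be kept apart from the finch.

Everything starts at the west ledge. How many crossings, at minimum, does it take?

impossible

Whatever the first load, the items left behind include a forbidden pair without the guide. No opening move is safe, so no plan exists.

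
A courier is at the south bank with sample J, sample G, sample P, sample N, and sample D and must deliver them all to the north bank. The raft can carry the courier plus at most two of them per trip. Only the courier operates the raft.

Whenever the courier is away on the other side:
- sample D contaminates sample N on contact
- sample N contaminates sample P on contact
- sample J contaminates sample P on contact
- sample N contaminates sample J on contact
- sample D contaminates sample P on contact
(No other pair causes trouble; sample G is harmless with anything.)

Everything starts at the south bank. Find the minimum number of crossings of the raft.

7

Counting alone: the courier can take at most 2 across per trip to the north bank, so moving all 5 needs at least 3 loaded trips out, with a return between consecutive ones — at least 5 crossings.
The safety rule pushes this higher. Following every safe sequence of crossings, the most of the 5 that can be at the north bank as the raft arrives there on crossing 5 is 4 — never all 5.
So no plan with fewer than 7 crossings exists, and this one achieves 7:
1. Courier goes to the north bank with sample N and sample P.  [the south bank: sample D, sample G, sample J | the north bank: sample N, sample P]
2. Courier goes back to the south bank with sample P.  [the south bank: sample D, sample G, sample J, sample P | the north bank: sample N]
3. Courier goes to the north bank with sample D and sample J.  [the south bank: sample G, sample P | the north bank: sample D, sample J, sample N]
4. Courier goes back to the south bank with sample N.  [the south bank: sample G, sample N, sample P | the north bank: sample D, sample J]
5. Courier goes to the north bank with sample G and sample P.  [the south bank: sample N | the north bank: sample D, sample G, sample J, sample P]
6. Courier goes back to the south bank with sample P.  [the south bank: sample N, sample P | the north bank: sample D, sample G, sample J]
7. Courier goes to the north bank with sample N and sample P.  [the south bank: — | the north bank: sample D, sample G, sample J, sample N, sample P]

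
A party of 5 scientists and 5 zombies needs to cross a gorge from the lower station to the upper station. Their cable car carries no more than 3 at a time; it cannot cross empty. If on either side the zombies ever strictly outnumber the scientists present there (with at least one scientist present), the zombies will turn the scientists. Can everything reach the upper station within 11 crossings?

Yes — this plan uses 11 crossings (≤ 11):
1. 2 zombies → the upper station.  (the lower station: 5S 3Z; the upper station: 0S 2Z)
2. 1 zombie ← the lower station.  (the lower station: 5S 4Z; the upper station: 0S 1Z)
3. 3 zombies → the upper station.  (the lower station: 5S 1Z; the upper station: 0S 4Z)
4. 1 zombie ← the lower station.  (the lower station: 5S 2Z; the upper station: 0S 3Z)
5. 3 scientists → the upper station.  (the lower station: 2S 2Z; the upper station: 3S 3Z)
6. 1 scientist and 1 zombie ← the lower station.  (the lower station: 3S 3Z; the upper station: 2S 2Z)
7. 3 scientists → the upper station.  (the lower station: 0S 3Z; the upper station: 5S 2Z)
8. 1 zombie ← the lower station.  (the lower station: 0S 4Z; the upper station: 5S 1Z)
9. 2 zombies → the upper station.  (the lower station: 0S 2Z; the upper station: 5S 3Z)
10. 1 zombie ← the lower station.  (the lower station: 0S 3Z; the upper station: 5S 2Z)
11. 3 zombies → the upper station.  (the lower station: 0S 0Z; the upper station: 5S 5Z)

Yes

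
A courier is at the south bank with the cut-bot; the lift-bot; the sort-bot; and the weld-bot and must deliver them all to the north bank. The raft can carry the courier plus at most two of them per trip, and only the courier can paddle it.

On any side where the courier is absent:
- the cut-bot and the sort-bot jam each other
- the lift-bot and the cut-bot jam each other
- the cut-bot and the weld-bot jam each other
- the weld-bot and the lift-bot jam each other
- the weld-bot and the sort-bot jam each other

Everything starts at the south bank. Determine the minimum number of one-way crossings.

5

Counting alone: the courier can take at most 2 across per trip to the north bank, so moving all 4 needs at least 2 loaded trips out, with a return between consecutive ones — at least 3 crossings.
The safety rule pushes this higher. Following every safe sequence of crossings, the most of the 4 that can be at the north bank as the raft arrives there on crossing 3 is 3 — never all 4.
So no plan with fewer than 5 crossings exists, and this one achieves 5:
1. Courier goes to the north bank with the cut-bot and the weld-bot.
2. Courier goes back to the south bank with the cut-bot.
3. Courier goes to the north bank with the lift-bot and the sort-bot.
4. Courier goes back to the south bank with the weld-bot.
5. Courier goes to the north bank with the cut-bot and the weld-bot.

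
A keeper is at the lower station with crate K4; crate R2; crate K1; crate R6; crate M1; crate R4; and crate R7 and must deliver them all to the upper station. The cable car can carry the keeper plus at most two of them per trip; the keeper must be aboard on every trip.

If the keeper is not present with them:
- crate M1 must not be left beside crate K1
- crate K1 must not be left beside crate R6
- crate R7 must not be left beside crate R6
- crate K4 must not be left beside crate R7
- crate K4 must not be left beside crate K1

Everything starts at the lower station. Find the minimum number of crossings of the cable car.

9

Counting alone: the keeper can take at most 2 across per trip to the upper station, so moving all 7 needs at least 4 loaded trips out, with a return between consecutive ones — at least 7 crossings.
The safety rule pushes this higher. Following every safe sequence of crossings, the most of the 7 that can be at the upper station as the cable car arrives there on crossing 7 is 6 — never all 7.
So no plan with fewer than 9 crossings exists, and this one achieves 9:
1. Keeper goes to the upper station with crate K1 and crate R7.
2. Keeper goes back to the lower station alone.
3. Keeper goes to the upper station with crate K4.
4. Keeper goes back to the lower station with crate K1 and crate R7.
5. Keeper goes to the upper station with crate M1 and crate R6.
6. Keeper goes back to the lower station alone.
7. Keeper goes to the upper station with crate R2 and crate R4.
8. Keeper goes back to the lower station alone.
9. Keeper goes to the upper station with crate K1 and crate R7.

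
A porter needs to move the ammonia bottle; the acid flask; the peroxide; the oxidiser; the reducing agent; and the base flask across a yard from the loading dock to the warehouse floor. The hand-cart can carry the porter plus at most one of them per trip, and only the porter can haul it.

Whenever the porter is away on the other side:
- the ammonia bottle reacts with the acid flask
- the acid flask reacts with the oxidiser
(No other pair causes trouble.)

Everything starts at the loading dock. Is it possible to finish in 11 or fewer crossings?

No

Counting alone: the porter can take at most 1 across per trip to the warehouse floor, so moving all 6 needs at least 6 loaded trips out, with a return between consecutive ones — at least 11 crossings.
The safety rule pushes this higher. Following every safe sequence of crossings, the most of the 6 that can be at the warehouse floor as the hand-cart arrives there on crossing 11 is 5 — never all 6.
So the move cannot be finished within 11 crossings. (The shortest complete plan takes 13:)
1. Porter goes to the warehouse floor with the acid flask.  [the loading dock: the ammonia bottle, the base flask, the oxidiser, the peroxide, the reducing agent | the warehouse floor: the acid flask]
2. Porter goes back to the loading dock alone.  [the loading dock: the ammonia bottle, the base flask, the oxidiser, the peroxide, the reducing agent | the warehouse floor: the acid flask]
3. Porter goes to the warehouse floor with the ammonia bottle.  [the loading dock: the base flask, the oxidiser, the peroxide, the reducing agent | the warehouse floor: the acid flask, the ammonia bottle]
4. Porter goes back to the loading dock with the acid flask.  [the loading dock: the acid flask, the base flask, the oxidiser, the peroxide, the reducing agent | the warehouse floor: the ammonia bottle]
5. Porter goes to the warehouse floor with the oxidiser.  [the loading dock: the acid flask, the base flask, the peroxide, the reducing agent | the warehouse floor: the ammonia bottle, the oxidiser]
6. Porter goes back to the loading dock alone.  [the loading dock: the acid flask, the base flask, the peroxide, the reducing agent | the warehouse floor: the ammonia bottle, the oxidiser]
7. Porter goes to the warehouse floor with the peroxide.  [the loading dock: the acid flask, the base flask, the reducing agent | the warehouse floor: the ammonia bottle, the oxidiser, the peroxide]
8. Porter goes back to the loading dock alone.  [the loading dock: the acid flask, the base flask, the reducing agent | the warehouse floor: the ammonia bottle, the oxidiser, the peroxide]
9. Porter goes to the warehouse floor with the reducing agent.  [the loading dock: the acid flask, the base flask | the warehouse floor: the ammonia bottle, the oxidiser, the peroxide, the reducing agent]
10. Porter goes back to the loading dock alone.  [the loading dock: the acid flask, the base flask | the warehouse floor: the ammonia bottle, the oxidiser, the peroxide, the reducing agent]
11. Porter goes to the warehouse floor with the base flask.  [the loading dock: the acid flask | the warehouse floor: the ammonia bottle, the base flask, the oxidiser, the peroxide, the reducing agent]
12. Porter goes back to the loading dock alone.  [the loading dock: the acid flask | the warehouse floor: the ammonia bottle, the base flask, the oxidiser, the peroxide, the reducing agent]
13. Porter goes to the warehouse floor with the acid flask.  [the loading dock: — | the warehouse floor: the acid flask, the ammonia bottle, the base flask, the oxidiser, the peroxide, the reducing agent]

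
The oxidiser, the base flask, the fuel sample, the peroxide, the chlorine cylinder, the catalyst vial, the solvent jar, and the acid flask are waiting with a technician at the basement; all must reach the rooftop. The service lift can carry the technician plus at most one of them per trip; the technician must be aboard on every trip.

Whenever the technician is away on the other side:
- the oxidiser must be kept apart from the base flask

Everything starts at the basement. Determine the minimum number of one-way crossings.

Counting alone: the technician can take at most 1 across per trip to the rooftop, so moving all 8 needs at least 8 loaded trips out, with a return between consecutive ones — at least 15 crossings.
The plan below uses exactly 15 crossings, so it is optimal:
1. Technician goes to the rooftop with the oxidiser.  [the basement: the acid flask, the base flask, the catalyst vial, the chlorine cylinder, the fuel sample, the peroxide, the solvent jar | the rooftop: the oxidiser]
2. Technician goes back to the basement alone.  [the basement: the acid flask, the base flask, the catalyst vial, the chlorine cylinder, the fuel sample, the peroxide, the solvent jar | the rooftop: the oxidiser]
3. Technician goes to the rooftop with the fuel sample.  [the basement: the acid flask, the base flask, the catalyst vial, the chlorine cylinder, the peroxide, the solvent jar | the rooftop: the fuel sample, the oxidiser]
4. Technician goes back to the basement alone.  [the basement: the acid flask, the base flask, the catalyst vial, the chlorine cylinder, the peroxide, the solvent jar | the rooftop: the fuel sample, the oxidiser]
5. Technician goes to the rooftop with the peroxide.  [the basement: the acid flask, the base flask, the catalyst vial, the chlorine cylinder, the solvent jar | the rooftop: the fuel sample, the oxidiser, the peroxide]
6. Technician goes back to the basement alone.  [the basement: the acid flask, the base flask, the catalyst vial, the chlorine cylinder, the solvent jar | the rooftop: the fuel sample, the oxidiser, the peroxide]
7. Technician goes to the rooftop with the chlorine cylinder.  [the basement: the acid flask, the base flask, the catalyst vial, the solvent jar | the rooftop: the chlorine cylinder, the fuel sample, the oxidiser, the peroxide]
8. Technician goes back to the basement alone.  [the basement: the acid flask, the base flask, the catalyst vial, the solvent jar | the rooftop: the chlorine cylinder, the fuel sample, the oxidiser, the peroxide]
9. Technician goes to the rooftop with the catalyst vial.  [the basement: the acid flask, the base flask, the solvent jar | the rooftop: the catalyst vial, the chlorine cylinder, the fuel sample, the oxidiser, the peroxide]
10. Technician goes back to the basement alone.  [the basement: the acid flask, the base flask, the solvent jar | the rooftop: the catalyst vial, the chlorine cylinder, the fuel sample, the oxidiser, the peroxide]
11. Technician goes to the rooftop with the solvent jar.  [the basement: the acid flask, the base flask | the rooftop: the catalyst vial, the chlorine cylinder, the fuel sample, the oxidiser, the peroxide, the solvent jar]
12. Technician goes back to the basement alone.  [the basement: the acid flask, the base flask | the rooftop: the catalyst vial, the chlorine cylinder, the fuel sample, the oxidiser, the peroxide, the solvent jar]
13. Technician goes to the rooftop with the acid flask.  [the basement: the base flask | the rooftop: the acid flask, the catalyst vial, the chlorine cylinder, the fuel sample, the oxidiser, the peroxide, the solvent jar]
14. Technician goes back to the basement alone.  [the basement: the base flask | the rooftop: the acid flask, the catalyst vial, the chlorine cylinder, the fuel sample, the oxidiser, the peroxide, the solvent jar]
15. Technician goes to the rooftop with the base flask.  [the basement: — | the rooftop: the acid flask, the base flask, the catalyst vial, the chlorine cylinder, the fuel sample, the oxidiser, the peroxide, the solvent jar]

15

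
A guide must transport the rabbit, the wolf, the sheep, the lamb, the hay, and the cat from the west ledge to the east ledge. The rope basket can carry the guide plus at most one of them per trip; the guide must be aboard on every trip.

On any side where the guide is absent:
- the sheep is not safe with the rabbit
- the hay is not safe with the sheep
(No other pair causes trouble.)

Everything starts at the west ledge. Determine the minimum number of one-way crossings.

13

Counting alone: the guide can take at most 1 across per trip to the east ledge, so moving all 6 needs at least 6 loaded trips out, with a return between consecutive ones — at least 11 crossings.
The safety rule pushes this higher. Following every safe sequence of crossings, the most of the 6 that can be at the east ledge as the rope basket arrives there on crossing 11 is 5 — never all 6.
So no plan with fewer than 13 crossings exists, and this one achieves 13:
1. Guide goes to the east ledge with the sheep.
2. Guide goes back to the west ledge alone.
3. Guide goes to the east ledge with the rabbit.
4. Guide goes back to the west ledge with the sheep.
5. Guide goes to the east ledge with the hay.
6. Guide goes back to the west ledge alone.
7. Guide goes to the east ledge with the wolf.
8. Guide goes back to the west ledge alone.
9. Guide goes to the east ledge with the lamb.
10. Guide goes back to the west ledge alone.
11. Guide goes to the east ledge with the cat.
12. Guide goes back to the west ledge alone.
13. Guide goes to the east ledge with the sheep.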